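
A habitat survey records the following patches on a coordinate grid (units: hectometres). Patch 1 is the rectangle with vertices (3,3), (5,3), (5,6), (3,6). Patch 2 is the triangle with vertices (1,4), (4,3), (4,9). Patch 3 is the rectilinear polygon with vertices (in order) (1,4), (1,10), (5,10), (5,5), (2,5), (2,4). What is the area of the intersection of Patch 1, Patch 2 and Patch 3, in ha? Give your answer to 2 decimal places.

The intersection is the polygon with vertices (4,6), (4,5), (3,5), (3,6).
By the shoelace formula its area is 1.00.

1.00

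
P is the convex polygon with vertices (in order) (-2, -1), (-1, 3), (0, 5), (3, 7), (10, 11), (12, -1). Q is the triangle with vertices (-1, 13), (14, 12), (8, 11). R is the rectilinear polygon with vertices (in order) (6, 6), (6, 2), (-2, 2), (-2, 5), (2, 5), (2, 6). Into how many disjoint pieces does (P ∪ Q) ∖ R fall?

2

(P ∪ Q) ∖ R splits into 2 disjoint pieces (area 85.875, area 10.5).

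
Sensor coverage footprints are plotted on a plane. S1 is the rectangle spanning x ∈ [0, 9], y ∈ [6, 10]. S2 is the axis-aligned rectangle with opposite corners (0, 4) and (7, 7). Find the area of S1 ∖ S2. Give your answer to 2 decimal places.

|S1∩S2|: x∈[0,7], y∈[6,7] → 7·1 = 7.
|S1| = 36.
|S1 ∖ S2| = |S1| − |S1∩S2| = 36 − 7 = 29.00.

29.00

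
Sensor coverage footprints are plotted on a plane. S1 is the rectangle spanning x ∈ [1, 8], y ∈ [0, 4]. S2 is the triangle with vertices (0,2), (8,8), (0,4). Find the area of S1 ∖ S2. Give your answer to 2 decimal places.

|S1| = 28, |S1∩S2| = 1.0417.
|S1 ∖ S2| = |S1| − |S1∩S2| = 28 − 1.0417 = 26.96.

26.96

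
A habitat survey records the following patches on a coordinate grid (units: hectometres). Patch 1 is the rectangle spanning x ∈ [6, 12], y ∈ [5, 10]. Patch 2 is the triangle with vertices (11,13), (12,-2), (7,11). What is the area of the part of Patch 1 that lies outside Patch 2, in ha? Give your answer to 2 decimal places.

|Patch 1| = 30, |Patch 1∩Patch 2| = 15.1026.
|Patch 1 ∖ Patch 2| = |Patch 1| − |Patch 1∩Patch 2| = 30 − 15.1026 = 14.90.

14.90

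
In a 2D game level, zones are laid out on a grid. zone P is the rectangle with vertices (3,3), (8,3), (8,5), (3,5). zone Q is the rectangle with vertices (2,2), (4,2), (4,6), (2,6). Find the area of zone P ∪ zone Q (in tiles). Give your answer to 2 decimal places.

16.00

By inclusion–exclusion:
Individual areas: |zone P| = 10, |zone Q| = 8.
|zone P∩zone Q|: x∈[3,4], y∈[3,5] → 1·2 = 2.
|zone P ∪ zone Q| = 18 − 2 = 16.00.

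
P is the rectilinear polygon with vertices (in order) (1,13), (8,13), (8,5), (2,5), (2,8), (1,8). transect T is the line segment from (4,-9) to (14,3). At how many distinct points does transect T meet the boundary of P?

The segment lies entirely outside P and never meets its boundary.

0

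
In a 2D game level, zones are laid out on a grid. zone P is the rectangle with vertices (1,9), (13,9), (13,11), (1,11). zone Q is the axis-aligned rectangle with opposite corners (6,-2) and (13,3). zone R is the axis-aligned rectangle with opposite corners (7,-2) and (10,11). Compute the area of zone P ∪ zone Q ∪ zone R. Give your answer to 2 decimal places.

77.00

By inclusion–exclusion:
Individual areas: |zone P| = 24, |zone Q| = 35, |zone R| = 39.
|zone P∩zone Q| = 0 (no overlap).
|zone P∩zone R|: x∈[7,10], y∈[9,11] → 3·2 = 6.
|zone Q∩zone R|: x∈[7,10], y∈[-2,3] → 3·5 = 15.
|zone P∩zone Q∩zone R| = 0.
|zone P ∪ zone Q ∪ zone R| = 98 − 21 + 0 = 77.00.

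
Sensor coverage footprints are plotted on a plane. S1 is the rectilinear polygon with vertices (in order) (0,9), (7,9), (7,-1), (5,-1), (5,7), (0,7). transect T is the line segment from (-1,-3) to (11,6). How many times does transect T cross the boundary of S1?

The segment meets the boundary at (7,3), (5,1.5).

2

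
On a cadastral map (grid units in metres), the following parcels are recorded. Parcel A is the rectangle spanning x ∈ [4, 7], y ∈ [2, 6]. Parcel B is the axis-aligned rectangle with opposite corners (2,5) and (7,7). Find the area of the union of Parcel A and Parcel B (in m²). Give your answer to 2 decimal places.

19.00

By inclusion–exclusion:
Individual areas: |Parcel A| = 12, |Parcel B| = 10.
|Parcel A∩Parcel B|: x∈[4,7], y∈[5,6] → 3·1 = 3.
|Parcel A ∪ Parcel B| = 22 − 3 = 19.00.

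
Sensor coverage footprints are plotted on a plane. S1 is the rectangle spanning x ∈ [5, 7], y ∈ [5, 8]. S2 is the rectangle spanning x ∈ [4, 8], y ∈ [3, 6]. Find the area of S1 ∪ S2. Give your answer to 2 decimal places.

16.00

By inclusion–exclusion:
Individual areas: |S1| = 6, |S2| = 12.
|S1∩S2|: x∈[5,7], y∈[5,6] → 2·1 = 2.
|S1 ∪ S2| = 18 − 2 = 16.00.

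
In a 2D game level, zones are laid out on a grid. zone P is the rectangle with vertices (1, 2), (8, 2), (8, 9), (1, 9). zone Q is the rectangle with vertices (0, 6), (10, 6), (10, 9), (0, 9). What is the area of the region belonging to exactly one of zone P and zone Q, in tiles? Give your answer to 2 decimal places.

37.00

|zone P∩zone Q|: x∈[1,8], y∈[6,9] → 7·3 = 21.
|zone P △ zone Q| = |zone P| + |zone Q| − 2·|zone P∩zone Q| = 49 + 30 − 42 = 37.00.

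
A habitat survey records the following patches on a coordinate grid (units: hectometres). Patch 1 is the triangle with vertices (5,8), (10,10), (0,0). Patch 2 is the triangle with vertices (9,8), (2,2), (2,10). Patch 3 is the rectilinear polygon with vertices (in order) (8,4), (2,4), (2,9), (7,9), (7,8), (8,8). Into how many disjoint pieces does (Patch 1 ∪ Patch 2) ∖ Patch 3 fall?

3

(Patch 1 ∪ Patch 2) ∖ Patch 3 splits into 3 disjoint pieces (area 2.7397, area 3.5333, area 1.75).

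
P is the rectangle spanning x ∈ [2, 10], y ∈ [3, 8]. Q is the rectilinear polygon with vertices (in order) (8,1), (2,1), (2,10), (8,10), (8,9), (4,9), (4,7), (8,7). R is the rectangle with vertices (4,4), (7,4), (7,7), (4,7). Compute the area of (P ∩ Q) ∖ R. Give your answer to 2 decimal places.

17.00

|P ∩ Q| = 26.
|(P ∩ Q) ∩ R| = 9.
|(P ∩ Q) ∖ R| = 26 − 9 = 17.00.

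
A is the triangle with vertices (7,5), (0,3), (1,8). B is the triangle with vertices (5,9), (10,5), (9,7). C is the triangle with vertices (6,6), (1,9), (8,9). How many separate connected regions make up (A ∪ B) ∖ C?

(A ∪ B) ∖ C splits into 2 disjoint pieces (area 16.5, area 2.3397).

2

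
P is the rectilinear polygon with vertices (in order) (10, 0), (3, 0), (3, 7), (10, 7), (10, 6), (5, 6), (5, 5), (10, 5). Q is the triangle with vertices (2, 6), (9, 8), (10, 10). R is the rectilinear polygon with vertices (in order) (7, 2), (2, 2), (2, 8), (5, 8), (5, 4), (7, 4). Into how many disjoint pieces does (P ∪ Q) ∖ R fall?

2

(P ∪ Q) ∖ R splits into 2 disjoint pieces (area 25, area 10).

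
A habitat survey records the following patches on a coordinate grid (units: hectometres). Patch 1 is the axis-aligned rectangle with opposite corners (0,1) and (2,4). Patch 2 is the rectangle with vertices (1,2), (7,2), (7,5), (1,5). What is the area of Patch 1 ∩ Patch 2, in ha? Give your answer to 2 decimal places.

2.00

|Patch 1∩Patch 2|: x∈[1,2], y∈[2,4] → 1·2 = 2.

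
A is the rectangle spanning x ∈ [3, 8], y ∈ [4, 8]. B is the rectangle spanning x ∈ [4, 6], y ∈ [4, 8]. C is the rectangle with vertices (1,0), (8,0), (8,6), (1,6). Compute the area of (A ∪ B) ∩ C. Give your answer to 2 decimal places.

The region (A ∪ B) ∩ C is the polygon with vertices (8,4), (6,4), (4,4), (3,4), (3,6), (8,6).
By the shoelace formula its area is 10.00.

10.00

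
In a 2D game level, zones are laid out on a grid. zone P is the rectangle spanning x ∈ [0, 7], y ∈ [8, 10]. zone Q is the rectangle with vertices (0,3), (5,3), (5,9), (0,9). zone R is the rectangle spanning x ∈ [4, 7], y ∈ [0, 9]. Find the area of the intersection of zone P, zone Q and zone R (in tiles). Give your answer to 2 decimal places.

1.00

The intersection is the polygon with vertices (5,9), (5,8), (4,8), (4,9).
By the shoelace formula its area is 1.00.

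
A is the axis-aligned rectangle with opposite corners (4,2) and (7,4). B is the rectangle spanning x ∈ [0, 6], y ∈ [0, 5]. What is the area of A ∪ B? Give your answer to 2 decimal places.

By inclusion–exclusion:
Individual areas: |A| = 6, |B| = 30.
|A∩B|: x∈[4,6], y∈[2,4] → 2·2 = 4.
|A ∪ B| = 36 − 4 = 32.00.

32.00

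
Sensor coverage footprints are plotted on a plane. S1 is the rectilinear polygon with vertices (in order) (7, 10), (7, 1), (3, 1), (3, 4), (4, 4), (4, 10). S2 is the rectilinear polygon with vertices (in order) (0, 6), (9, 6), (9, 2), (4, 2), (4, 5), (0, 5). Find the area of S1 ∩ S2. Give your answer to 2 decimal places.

12.00

The intersection is the polygon with vertices (7,2), (4,2), (4,4), (4,5), (4,6), (7,6).
By the shoelace formula its area is 12.00.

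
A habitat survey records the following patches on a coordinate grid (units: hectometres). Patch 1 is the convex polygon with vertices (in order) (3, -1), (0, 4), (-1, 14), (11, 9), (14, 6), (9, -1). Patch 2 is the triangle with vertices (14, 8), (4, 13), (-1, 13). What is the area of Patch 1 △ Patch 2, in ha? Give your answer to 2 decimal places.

143.40

|Patch 1| = 140.5, |Patch 2| = 12.5, |Patch 1∩Patch 2| = 4.7983.
|Patch 1 △ Patch 2| = |Patch 1| + |Patch 2| − 2·|Patch 1∩Patch 2| = 140.5 + 12.5 − 9.5966 = 143.40.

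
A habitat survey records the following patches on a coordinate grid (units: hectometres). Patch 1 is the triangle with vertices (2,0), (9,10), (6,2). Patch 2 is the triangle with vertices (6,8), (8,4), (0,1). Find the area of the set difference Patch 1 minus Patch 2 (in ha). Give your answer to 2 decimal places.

|Patch 1| = 13, |Patch 1∩Patch 2| = 5.6363.
|Patch 1 ∖ Patch 2| = |Patch 1| − |Patch 1∩Patch 2| = 13 − 5.6363 = 7.36.

7.36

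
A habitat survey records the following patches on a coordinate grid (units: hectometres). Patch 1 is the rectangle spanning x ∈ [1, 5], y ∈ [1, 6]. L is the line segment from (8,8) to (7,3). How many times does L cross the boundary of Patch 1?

0

The segment lies entirely outside Patch 1 and never meets its boundary.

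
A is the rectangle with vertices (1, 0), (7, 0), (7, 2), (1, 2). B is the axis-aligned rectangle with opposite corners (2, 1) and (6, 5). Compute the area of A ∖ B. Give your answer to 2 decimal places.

8.00

|A∩B|: x∈[2,6], y∈[1,2] → 4·1 = 4.
|A| = 12.
|A ∖ B| = |A| − |A∩B| = 12 − 4 = 8.00.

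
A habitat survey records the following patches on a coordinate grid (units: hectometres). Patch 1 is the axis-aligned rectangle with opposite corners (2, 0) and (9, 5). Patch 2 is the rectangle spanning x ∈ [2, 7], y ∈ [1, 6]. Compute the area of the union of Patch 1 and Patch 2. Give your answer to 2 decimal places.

By inclusion–exclusion:
Individual areas: |Patch 1| = 35, |Patch 2| = 25.
|Patch 1∩Patch 2|: x∈[2,7], y∈[1,5] → 5·4 = 20.
|Patch 1 ∪ Patch 2| = 60 − 20 = 40.00.

40.00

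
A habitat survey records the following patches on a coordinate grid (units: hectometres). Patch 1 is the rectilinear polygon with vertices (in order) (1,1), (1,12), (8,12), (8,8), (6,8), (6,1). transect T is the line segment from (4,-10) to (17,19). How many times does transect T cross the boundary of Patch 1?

0

The segment lies entirely outside Patch 1 and never meets its boundary.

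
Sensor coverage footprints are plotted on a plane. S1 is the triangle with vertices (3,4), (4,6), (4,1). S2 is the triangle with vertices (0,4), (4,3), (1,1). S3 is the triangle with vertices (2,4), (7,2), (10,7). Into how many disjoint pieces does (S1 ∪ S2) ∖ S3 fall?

(S1 ∪ S2) ∖ S3 splits into 2 disjoint pieces (area 0.4808, area 6.249).

2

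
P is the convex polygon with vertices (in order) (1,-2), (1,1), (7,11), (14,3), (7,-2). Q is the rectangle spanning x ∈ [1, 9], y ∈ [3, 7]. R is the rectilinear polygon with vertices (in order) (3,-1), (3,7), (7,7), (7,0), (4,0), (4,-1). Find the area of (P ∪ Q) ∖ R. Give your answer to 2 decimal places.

|P ∪ Q| = 103.1.
|(P ∪ Q) ∩ R| = 29.
|(P ∪ Q) ∖ R| = 103.1 − 29 = 74.10.

74.10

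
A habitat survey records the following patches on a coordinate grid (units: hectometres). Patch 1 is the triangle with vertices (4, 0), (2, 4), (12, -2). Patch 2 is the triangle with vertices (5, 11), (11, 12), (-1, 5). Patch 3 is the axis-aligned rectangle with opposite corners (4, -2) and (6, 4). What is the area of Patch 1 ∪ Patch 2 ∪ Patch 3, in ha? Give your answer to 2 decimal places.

36.10

By inclusion–exclusion:
Individual areas: |Patch 1| = 14, |Patch 2| = 15, |Patch 3| = 12.
|Patch 1∩Patch 2| = 0.
|Patch 1∩Patch 3| = 4.9.
|Patch 2∩Patch 3| = 0.
|Patch 1∩Patch 2∩Patch 3| = 0.
|Patch 1 ∪ Patch 2 ∪ Patch 3| = 41 − 4.9 + 0 = 36.10.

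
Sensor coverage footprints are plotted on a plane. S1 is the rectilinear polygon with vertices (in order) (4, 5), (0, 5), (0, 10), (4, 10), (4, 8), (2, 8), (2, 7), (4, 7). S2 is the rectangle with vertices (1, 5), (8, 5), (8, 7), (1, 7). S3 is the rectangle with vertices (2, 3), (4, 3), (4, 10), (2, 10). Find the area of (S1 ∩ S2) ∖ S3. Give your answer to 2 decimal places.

2.00

|S1 ∩ S2| = 6.
|(S1 ∩ S2) ∩ S3| = 4.
|(S1 ∩ S2) ∖ S3| = 6 − 4 = 2.00.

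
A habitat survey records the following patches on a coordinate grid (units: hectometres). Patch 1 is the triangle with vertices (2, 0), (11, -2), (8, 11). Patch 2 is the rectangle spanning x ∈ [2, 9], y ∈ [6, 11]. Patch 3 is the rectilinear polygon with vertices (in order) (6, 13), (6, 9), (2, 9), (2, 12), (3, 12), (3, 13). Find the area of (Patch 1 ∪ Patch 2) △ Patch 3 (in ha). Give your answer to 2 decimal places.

79.85

|Patch 1 ∪ Patch 2| = 80.8485.
|(Patch 1 ∪ Patch 2) ∩ Patch 3| = 8.
|(Patch 1 ∪ Patch 2) △ Patch 3| = 80.8485 + 15 − 16 = 79.85.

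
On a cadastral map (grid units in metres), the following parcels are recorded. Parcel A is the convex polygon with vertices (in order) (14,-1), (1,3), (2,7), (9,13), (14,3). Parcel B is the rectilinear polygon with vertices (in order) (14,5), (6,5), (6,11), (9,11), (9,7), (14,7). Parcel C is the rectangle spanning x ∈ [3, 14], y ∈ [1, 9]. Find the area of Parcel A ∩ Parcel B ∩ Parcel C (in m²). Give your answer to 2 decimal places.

The intersection is the polygon with vertices (9,7), (12,7), (13,5), (6,5), (6,9), (9,9).
By the shoelace formula its area is 19.00.

19.00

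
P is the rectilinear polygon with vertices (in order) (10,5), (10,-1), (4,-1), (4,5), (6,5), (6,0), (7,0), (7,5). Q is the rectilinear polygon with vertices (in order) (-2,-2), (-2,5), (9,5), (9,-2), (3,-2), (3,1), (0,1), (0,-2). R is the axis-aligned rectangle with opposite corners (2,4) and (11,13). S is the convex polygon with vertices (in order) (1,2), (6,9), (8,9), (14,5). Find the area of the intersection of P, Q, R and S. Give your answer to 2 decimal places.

4.00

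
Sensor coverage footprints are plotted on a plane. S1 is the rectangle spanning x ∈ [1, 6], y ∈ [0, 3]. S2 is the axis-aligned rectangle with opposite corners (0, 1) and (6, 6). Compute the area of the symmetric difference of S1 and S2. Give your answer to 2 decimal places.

|S1∩S2|: x∈[1,6], y∈[1,3] → 5·2 = 10.
|S1 △ S2| = |S1| + |S2| − 2·|S1∩S2| = 15 + 30 − 20 = 25.00.

25.00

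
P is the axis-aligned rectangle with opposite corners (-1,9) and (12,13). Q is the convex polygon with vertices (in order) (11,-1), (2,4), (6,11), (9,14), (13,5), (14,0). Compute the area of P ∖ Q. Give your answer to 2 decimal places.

|P| = 52, |P∩Q| = 16.4762.
|P ∖ Q| = |P| − |P∩Q| = 52 − 16.4762 = 35.52.

35.52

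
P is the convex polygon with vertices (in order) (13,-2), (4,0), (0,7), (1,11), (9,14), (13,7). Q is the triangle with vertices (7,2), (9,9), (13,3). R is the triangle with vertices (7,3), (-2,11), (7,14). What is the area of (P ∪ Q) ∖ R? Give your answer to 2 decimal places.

|P ∪ Q| = 146.
|(P ∪ Q) ∩ R| = 39.4773.
|(P ∪ Q) ∖ R| = 146 − 39.4773 = 106.52.

106.52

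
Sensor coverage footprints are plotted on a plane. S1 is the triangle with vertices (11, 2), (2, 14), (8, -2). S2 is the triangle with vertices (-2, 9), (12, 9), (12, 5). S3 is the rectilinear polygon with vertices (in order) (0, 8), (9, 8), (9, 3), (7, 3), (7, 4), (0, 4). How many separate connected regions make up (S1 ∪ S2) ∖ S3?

(S1 ∪ S2) ∖ S3 splits into 2 disjoint pieces (area 15.4167, area 24.6518).

2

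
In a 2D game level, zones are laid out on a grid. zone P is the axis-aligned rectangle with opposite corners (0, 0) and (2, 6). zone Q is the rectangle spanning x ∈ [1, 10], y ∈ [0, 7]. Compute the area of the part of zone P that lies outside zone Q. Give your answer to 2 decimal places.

|zone P∩zone Q|: x∈[1,2], y∈[0,6] → 1·6 = 6.
|zone P| = 12.
|zone P ∖ zone Q| = |zone P| − |zone P∩zone Q| = 12 − 6 = 6.00.

6.00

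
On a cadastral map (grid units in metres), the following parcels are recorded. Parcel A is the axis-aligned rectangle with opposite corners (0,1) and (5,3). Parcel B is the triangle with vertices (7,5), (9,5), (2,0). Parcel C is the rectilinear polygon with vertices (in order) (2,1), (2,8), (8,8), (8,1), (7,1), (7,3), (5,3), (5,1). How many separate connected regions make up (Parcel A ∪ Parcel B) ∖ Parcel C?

(Parcel A ∪ Parcel B) ∖ Parcel C splits into 4 disjoint pieces (area 0.2, area 4, area 0.3571, area 0.5143).

4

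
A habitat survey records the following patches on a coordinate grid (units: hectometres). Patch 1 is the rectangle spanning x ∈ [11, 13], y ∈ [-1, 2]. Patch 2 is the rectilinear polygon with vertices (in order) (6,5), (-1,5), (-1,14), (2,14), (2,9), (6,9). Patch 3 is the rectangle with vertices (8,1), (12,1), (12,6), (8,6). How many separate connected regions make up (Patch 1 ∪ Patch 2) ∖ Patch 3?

2

(Patch 1 ∪ Patch 2) ∖ Patch 3 splits into 2 disjoint pieces (area 5, area 43).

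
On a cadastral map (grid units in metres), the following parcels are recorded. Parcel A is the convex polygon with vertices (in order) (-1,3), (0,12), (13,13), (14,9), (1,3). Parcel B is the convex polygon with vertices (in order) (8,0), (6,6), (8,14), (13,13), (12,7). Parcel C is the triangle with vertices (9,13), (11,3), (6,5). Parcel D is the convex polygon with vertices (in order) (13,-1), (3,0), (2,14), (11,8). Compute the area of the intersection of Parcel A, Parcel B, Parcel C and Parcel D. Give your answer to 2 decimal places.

The intersection is the polygon with vertices (6.176,5.471), (7.9,10.067), (9.846,8.769), (10.155,7.225), (6.2,5.4).
By the shoelace formula its area is 9.09.

9.09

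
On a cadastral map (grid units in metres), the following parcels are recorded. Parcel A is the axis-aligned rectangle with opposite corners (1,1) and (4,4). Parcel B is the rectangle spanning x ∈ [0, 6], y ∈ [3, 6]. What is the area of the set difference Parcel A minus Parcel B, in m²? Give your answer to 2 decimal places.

6.00

|Parcel A∩Parcel B|: x∈[1,4], y∈[3,4] → 3·1 = 3.
|Parcel A| = 9.
|Parcel A ∖ Parcel B| = |Parcel A| − |Parcel A∩Parcel B| = 9 − 3 = 6.00.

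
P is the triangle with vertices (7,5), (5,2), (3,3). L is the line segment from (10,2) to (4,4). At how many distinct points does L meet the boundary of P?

The segment meets the boundary at (4.6,3.8), (5.909,3.364).

2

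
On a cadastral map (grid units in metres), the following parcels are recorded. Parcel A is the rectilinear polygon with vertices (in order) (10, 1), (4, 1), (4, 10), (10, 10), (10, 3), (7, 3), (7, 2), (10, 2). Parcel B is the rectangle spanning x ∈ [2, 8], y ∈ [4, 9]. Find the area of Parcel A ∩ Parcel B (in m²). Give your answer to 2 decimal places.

The intersection is the polygon with vertices (4,9), (8,9), (8,4), (4,4).
By the shoelace formula its area is 20.00.

20.00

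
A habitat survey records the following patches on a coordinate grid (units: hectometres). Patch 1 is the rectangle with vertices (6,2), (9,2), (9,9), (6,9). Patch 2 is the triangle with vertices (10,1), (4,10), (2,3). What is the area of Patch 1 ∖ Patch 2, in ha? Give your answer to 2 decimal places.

12.75

|Patch 1| = 21, |Patch 1∩Patch 2| = 8.25.
|Patch 1 ∖ Patch 2| = |Patch 1| − |Patch 1∩Patch 2| = 21 − 8.25 = 12.75.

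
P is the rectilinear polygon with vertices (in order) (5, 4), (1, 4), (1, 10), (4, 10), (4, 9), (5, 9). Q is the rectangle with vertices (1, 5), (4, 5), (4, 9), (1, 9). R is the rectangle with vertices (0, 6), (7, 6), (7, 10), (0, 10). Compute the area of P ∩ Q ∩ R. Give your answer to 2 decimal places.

9.00

The intersection is the polygon with vertices (4,9), (4,6), (1,6), (1,9).
By the shoelace formula its area is 9.00.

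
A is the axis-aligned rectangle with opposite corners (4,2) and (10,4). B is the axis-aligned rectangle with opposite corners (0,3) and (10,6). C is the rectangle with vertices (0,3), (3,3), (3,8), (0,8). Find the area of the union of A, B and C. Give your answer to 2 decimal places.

By inclusion–exclusion:
Individual areas: |A| = 12, |B| = 30, |C| = 15.
|A∩B|: x∈[4,10], y∈[3,4] → 6·1 = 6.
|A∩C| = 0 (no overlap).
|B∩C|: x∈[0,3], y∈[3,6] → 3·3 = 9.
|A∩B∩C| = 0.
|A ∪ B ∪ C| = 57 − 15 + 0 = 42.00.

42.00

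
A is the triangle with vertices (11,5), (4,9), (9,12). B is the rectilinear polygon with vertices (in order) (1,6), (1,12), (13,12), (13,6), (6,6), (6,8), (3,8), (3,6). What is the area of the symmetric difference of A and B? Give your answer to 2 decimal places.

|A| = 20.5, |B| = 66, |A∩B| = 19.75.
|A △ B| = |A| + |B| − 2·|A∩B| = 20.5 + 66 − 39.5 = 47.00.

47.00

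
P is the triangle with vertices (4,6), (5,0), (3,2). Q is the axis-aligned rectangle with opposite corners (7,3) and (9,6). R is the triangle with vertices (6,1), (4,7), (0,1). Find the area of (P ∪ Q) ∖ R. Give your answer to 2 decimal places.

6.42

|P ∪ Q| = 11.
|(P ∪ Q) ∩ R| = 4.5833.
|(P ∪ Q) ∖ R| = 11 − 4.5833 = 6.42.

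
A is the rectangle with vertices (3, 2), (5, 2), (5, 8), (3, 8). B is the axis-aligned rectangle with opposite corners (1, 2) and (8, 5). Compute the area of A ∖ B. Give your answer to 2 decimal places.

6.00

|A∩B|: x∈[3,5], y∈[2,5] → 2·3 = 6.
|A| = 12.
|A ∖ B| = |A| − |A∩B| = 12 − 6 = 6.00.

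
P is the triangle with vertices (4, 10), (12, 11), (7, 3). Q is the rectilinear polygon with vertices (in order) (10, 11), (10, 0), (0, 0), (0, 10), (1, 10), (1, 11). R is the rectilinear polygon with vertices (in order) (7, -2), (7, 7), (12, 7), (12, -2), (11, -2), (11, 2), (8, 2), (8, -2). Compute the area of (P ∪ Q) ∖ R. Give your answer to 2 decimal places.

94.95

|P ∪ Q| = 111.95.
|(P ∪ Q) ∩ R| = 17.
|(P ∪ Q) ∖ R| = 111.95 − 17 = 94.95.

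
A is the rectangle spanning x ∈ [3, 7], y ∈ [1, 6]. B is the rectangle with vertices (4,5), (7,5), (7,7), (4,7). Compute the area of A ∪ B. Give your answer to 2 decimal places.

By inclusion–exclusion:
Individual areas: |A| = 20, |B| = 6.
|A∩B|: x∈[4,7], y∈[5,6] → 3·1 = 3.
|A ∪ B| = 26 − 3 = 23.00.

23.00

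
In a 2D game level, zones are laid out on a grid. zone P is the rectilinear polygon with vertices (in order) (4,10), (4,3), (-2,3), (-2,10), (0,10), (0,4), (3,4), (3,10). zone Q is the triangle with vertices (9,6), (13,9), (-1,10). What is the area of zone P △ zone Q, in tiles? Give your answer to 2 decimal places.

|zone P| = 24, |zone Q| = 23, |zone P∩zone Q| = 1.6429.
|zone P △ zone Q| = |zone P| + |zone Q| − 2·|zone P∩zone Q| = 24 + 23 − 3.2857 = 43.71.

43.71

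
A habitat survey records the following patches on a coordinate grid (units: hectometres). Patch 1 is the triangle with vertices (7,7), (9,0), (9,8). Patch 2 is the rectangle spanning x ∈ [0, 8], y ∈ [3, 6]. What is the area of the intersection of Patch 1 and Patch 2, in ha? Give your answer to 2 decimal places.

0.89

The intersection is the polygon with vertices (7.286,6), (8,6), (8,3.5).
By the shoelace formula its area is 0.89.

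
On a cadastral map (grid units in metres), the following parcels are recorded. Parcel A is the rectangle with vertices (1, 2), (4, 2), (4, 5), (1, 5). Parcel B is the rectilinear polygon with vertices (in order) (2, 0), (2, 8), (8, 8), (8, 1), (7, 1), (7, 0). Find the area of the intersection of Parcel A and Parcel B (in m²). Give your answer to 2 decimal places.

6.00

The intersection is the polygon with vertices (4,5), (4,2), (2,2), (2,5).
By the shoelace formula its area is 6.00.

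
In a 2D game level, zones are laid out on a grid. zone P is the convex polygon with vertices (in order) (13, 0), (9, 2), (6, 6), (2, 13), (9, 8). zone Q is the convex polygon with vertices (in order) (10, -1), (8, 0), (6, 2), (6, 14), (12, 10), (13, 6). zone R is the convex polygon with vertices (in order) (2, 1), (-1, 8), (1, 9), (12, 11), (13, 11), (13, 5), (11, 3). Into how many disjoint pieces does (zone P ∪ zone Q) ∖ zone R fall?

(zone P ∪ zone Q) ∖ zone R splits into 2 disjoint pieces (area 14.3014, area 14.1926).

2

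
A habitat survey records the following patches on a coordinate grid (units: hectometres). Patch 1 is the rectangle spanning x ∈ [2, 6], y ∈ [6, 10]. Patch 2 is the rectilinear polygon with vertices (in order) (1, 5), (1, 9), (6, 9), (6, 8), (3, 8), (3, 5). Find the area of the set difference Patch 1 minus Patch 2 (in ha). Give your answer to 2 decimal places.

|Patch 1| = 16, |Patch 1∩Patch 2| = 6.
|Patch 1 ∖ Patch 2| = |Patch 1| − |Patch 1∩Patch 2| = 16 − 6 = 10.00.

10.00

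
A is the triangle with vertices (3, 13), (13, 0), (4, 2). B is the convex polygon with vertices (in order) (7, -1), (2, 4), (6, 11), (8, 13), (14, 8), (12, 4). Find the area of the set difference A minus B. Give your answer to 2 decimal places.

|A| = 48.5, |A∩B| = 37.152.
|A ∖ B| = |A| − |A∩B| = 48.5 − 37.152 = 11.35.

11.35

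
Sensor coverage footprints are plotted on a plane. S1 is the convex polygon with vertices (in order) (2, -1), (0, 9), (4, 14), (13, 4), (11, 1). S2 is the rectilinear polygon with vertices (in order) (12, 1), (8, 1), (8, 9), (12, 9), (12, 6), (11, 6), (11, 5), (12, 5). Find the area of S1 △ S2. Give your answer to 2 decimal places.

|S1| = 114, |S2| = 31, |S1∩S2| = 23.8.
|S1 △ S2| = |S1| + |S2| − 2·|S1∩S2| = 114 + 31 − 47.6 = 97.40.

97.40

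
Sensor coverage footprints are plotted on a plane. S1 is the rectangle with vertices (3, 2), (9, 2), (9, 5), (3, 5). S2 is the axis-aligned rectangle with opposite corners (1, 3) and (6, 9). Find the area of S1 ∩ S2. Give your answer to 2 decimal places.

|S1∩S2|: x∈[3,6], y∈[3,5] → 3·2 = 6.

6.00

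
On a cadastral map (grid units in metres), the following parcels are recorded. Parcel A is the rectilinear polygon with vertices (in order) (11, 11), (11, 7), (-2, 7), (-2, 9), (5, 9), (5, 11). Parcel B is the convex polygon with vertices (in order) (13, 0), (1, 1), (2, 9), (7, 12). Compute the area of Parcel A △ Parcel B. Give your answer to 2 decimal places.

|Parcel A| = 38, |Parcel B| = 87.5, |Parcel A∩Parcel B| = 20.2167.
|Parcel A △ Parcel B| = |Parcel A| + |Parcel B| − 2·|Parcel A∩Parcel B| = 38 + 87.5 − 40.4333 = 85.07.

85.07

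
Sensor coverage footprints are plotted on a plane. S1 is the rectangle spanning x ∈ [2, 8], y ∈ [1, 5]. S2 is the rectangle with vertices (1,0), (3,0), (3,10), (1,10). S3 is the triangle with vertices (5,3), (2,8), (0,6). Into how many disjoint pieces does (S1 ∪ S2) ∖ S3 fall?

2

(S1 ∪ S2) ∖ S3 splits into 2 disjoint pieces (area 28, area 5.3333).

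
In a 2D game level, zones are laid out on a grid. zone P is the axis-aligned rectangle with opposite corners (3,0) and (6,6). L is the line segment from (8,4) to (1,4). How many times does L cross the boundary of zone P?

2

The segment meets the boundary at (3,4), (6,4).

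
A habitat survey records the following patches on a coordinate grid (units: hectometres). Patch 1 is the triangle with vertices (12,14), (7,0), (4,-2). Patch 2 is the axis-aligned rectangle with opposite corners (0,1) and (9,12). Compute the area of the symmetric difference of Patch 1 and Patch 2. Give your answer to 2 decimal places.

|Patch 1| = 16, |Patch 2| = 99, |Patch 1∩Patch 2| = 8.4714.
|Patch 1 △ Patch 2| = |Patch 1| + |Patch 2| − 2·|Patch 1∩Patch 2| = 16 + 99 − 16.9429 = 98.06.

98.06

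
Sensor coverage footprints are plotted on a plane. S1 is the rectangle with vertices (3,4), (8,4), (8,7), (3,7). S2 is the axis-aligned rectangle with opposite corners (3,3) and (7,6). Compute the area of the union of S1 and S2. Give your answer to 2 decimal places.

By inclusion–exclusion:
Individual areas: |S1| = 15, |S2| = 12.
|S1∩S2|: x∈[3,7], y∈[4,6] → 4·2 = 8.
|S1 ∪ S2| = 27 − 8 = 19.00.

19.00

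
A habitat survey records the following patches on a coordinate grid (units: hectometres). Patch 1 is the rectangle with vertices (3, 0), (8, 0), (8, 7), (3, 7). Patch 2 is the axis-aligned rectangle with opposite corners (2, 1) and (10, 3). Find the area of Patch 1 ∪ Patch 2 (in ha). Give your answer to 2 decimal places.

By inclusion–exclusion:
Individual areas: |Patch 1| = 35, |Patch 2| = 16.
|Patch 1∩Patch 2|: x∈[3,8], y∈[1,3] → 5·2 = 10.
|Patch 1 ∪ Patch 2| = 51 − 10 = 41.00.

41.00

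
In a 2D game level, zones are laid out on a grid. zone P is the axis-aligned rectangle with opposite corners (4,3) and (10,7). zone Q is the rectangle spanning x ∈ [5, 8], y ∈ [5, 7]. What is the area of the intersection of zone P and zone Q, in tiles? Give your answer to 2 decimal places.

6.00

|zone P∩zone Q|: x∈[5,8], y∈[5,7] → 3·2 = 6.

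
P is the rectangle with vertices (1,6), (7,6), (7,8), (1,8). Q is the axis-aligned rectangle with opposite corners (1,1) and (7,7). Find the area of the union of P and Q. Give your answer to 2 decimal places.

42.00

By inclusion–exclusion:
Individual areas: |P| = 12, |Q| = 36.
|P∩Q|: x∈[1,7], y∈[6,7] → 6·1 = 6.
|P ∪ Q| = 48 − 6 = 42.00.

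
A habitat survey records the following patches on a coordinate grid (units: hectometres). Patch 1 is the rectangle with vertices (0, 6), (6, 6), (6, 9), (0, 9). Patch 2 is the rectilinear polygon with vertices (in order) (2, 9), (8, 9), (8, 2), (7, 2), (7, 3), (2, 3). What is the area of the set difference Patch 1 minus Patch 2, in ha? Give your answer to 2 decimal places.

|Patch 1| = 18, |Patch 1∩Patch 2| = 12.
|Patch 1 ∖ Patch 2| = |Patch 1| − |Patch 1∩Patch 2| = 18 − 12 = 6.00.

6.00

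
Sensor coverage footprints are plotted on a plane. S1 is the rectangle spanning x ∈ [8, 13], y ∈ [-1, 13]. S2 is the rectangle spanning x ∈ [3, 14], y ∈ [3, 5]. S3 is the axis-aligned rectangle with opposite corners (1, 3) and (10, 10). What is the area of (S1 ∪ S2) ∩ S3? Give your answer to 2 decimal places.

The region (S1 ∪ S2) ∩ S3 is the polygon with vertices (3,3), (3,5), (8,5), (8,10), (10,10), (10,3), (8,3).
By the shoelace formula its area is 24.00.

24.00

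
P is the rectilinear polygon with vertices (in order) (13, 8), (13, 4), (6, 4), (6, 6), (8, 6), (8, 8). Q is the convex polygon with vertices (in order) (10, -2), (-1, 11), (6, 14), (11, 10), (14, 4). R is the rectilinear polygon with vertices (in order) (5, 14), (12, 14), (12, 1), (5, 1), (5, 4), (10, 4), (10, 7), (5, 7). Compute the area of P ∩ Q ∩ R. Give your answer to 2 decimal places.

10.00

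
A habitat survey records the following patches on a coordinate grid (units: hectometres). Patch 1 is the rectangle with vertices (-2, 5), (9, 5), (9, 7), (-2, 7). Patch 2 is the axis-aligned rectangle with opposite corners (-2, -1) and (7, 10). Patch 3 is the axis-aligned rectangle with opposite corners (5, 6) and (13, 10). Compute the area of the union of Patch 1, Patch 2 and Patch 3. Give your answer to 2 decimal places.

By inclusion–exclusion:
Individual areas: |Patch 1| = 22, |Patch 2| = 99, |Patch 3| = 32.
|Patch 1∩Patch 2|: x∈[-2,7], y∈[5,7] → 9·2 = 18.
|Patch 1∩Patch 3|: x∈[5,9], y∈[6,7] → 4·1 = 4.
|Patch 2∩Patch 3|: x∈[5,7], y∈[6,10] → 2·4 = 8.
|Patch 1∩Patch 2∩Patch 3| = 2.
|Patch 1 ∪ Patch 2 ∪ Patch 3| = 153 − 30 + 2 = 125.00.

125.00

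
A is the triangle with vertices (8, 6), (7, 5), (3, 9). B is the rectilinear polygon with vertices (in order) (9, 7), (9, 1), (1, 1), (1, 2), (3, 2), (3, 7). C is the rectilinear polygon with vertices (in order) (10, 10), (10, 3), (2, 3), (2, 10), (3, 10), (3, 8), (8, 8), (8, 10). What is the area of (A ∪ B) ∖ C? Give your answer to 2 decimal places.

14.33

|A ∪ B| = 39.3333.
|(A ∪ B) ∩ C| = 25.
|(A ∪ B) ∖ C| = 39.3333 − 25 = 14.33.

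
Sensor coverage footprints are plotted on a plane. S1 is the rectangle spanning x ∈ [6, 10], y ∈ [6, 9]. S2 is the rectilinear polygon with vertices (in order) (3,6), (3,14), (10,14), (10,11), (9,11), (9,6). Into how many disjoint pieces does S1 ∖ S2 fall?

S1 ∖ S2 is a single connected region.

1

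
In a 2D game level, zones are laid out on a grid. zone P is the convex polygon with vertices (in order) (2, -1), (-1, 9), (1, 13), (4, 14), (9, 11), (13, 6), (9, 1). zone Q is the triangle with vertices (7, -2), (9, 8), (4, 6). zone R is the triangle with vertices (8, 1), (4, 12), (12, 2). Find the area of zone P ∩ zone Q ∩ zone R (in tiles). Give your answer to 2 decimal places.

The intersection is the polygon with vertices (7.636,7.455), (8.64,6.2), (7.742,1.71), (5.905,6.762).
By the shoelace formula its area is 7.83.

7.83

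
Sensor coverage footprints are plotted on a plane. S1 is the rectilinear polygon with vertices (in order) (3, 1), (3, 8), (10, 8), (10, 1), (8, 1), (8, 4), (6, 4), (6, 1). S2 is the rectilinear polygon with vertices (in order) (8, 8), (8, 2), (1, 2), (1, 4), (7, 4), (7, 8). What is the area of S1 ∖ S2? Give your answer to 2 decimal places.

|S1| = 43, |S1∩S2| = 10.
|S1 ∖ S2| = |S1| − |S1∩S2| = 43 − 10 = 33.00.

33.00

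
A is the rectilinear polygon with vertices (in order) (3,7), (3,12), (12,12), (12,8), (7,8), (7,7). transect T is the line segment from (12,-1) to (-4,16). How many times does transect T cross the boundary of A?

2

The segment meets the boundary at (3,8.562), (4.471,7).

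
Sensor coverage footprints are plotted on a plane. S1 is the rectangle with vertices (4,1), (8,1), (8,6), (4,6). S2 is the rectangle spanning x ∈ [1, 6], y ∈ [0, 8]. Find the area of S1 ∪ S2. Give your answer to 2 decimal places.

By inclusion–exclusion:
Individual areas: |S1| = 20, |S2| = 40.
|S1∩S2|: x∈[4,6], y∈[1,6] → 2·5 = 10.
|S1 ∪ S2| = 60 − 10 = 50.00.

50.00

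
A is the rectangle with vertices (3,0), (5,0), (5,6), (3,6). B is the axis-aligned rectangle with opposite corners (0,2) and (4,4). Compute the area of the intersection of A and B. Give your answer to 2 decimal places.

|A∩B|: x∈[3,4], y∈[2,4] → 1·2 = 2.

2.00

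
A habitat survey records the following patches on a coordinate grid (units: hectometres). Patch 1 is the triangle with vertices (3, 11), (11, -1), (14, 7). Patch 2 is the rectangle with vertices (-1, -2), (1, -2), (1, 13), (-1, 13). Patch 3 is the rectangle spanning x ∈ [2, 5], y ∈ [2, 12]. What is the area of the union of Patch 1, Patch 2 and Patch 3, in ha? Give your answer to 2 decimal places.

107.73

By inclusion–exclusion:
Individual areas: |Patch 1| = 50, |Patch 2| = 30, |Patch 3| = 30.
|Patch 1∩Patch 2| = 0.
|Patch 1∩Patch 3| = 2.2727.
|Patch 2∩Patch 3| = 0 (no overlap).
|Patch 1∩Patch 2∩Patch 3| = 0.
|Patch 1 ∪ Patch 2 ∪ Patch 3| = 110 − 2.2727 + 0 = 107.73.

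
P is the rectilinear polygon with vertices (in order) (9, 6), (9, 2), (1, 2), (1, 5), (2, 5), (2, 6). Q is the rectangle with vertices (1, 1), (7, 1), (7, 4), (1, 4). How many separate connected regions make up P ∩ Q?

1

P ∩ Q is a single connected region.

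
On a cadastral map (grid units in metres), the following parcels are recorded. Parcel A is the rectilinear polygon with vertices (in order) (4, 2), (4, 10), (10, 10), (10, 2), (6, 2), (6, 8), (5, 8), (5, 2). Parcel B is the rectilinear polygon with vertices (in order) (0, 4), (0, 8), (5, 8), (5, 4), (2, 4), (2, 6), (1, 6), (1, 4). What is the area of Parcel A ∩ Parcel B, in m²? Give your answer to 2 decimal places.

4.00

The intersection is the polygon with vertices (4,8), (5,8), (5,4), (4,4).
By the shoelace formula its area is 4.00.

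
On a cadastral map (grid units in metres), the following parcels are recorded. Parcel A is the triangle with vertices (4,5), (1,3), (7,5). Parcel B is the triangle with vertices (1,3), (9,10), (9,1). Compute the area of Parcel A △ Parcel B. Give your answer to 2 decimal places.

|Parcel A| = 3, |Parcel B| = 36, |Parcel A∩Parcel B| = 3.
|Parcel A △ Parcel B| = |Parcel A| + |Parcel B| − 2·|Parcel A∩Parcel B| = 3 + 36 − 6 = 33.00.

33.00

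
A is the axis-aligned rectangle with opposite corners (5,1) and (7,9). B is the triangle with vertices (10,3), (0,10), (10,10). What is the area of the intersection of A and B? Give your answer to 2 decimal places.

6.40

The intersection is the polygon with vertices (5,9), (7,9), (7,5.1), (5,6.5).
By the shoelace formula its area is 6.40.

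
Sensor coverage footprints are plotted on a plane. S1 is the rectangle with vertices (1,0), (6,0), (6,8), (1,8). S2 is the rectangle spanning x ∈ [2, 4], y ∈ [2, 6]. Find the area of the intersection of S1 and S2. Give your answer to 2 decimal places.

8.00

|S1∩S2|: x∈[2,4], y∈[2,6] → 2·4 = 8.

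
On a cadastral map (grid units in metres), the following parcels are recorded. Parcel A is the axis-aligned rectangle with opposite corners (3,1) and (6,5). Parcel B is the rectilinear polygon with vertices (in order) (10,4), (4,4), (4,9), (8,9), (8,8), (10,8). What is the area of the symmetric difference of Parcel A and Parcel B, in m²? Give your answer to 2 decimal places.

36.00

|Parcel A| = 12, |Parcel B| = 28, |Parcel A∩Parcel B| = 2.
|Parcel A △ Parcel B| = |Parcel A| + |Parcel B| − 2·|Parcel A∩Parcel B| = 12 + 28 − 4 = 36.00.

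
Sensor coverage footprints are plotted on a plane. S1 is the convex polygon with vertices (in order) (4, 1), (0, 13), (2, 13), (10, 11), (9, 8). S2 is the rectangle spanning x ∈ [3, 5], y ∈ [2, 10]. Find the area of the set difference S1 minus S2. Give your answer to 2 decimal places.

|S1| = 62, |S1∩S2| = 15.2762.
|S1 ∖ S2| = |S1| − |S1∩S2| = 62 − 15.2762 = 46.72.

46.72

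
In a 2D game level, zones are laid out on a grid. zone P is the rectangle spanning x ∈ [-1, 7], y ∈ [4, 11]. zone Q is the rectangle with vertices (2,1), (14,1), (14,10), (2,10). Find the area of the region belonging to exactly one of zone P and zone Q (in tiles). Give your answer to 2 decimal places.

|zone P∩zone Q|: x∈[2,7], y∈[4,10] → 5·6 = 30.
|zone P △ zone Q| = |zone P| + |zone Q| − 2·|zone P∩zone Q| = 56 + 108 − 60 = 104.00.

104.00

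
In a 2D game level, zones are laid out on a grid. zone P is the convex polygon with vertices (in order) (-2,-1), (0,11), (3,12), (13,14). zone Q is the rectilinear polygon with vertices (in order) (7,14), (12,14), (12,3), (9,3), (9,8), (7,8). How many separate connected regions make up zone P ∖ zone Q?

2

zone P ∖ zone Q splits into 2 disjoint pieces (area 62.6, area 0.4).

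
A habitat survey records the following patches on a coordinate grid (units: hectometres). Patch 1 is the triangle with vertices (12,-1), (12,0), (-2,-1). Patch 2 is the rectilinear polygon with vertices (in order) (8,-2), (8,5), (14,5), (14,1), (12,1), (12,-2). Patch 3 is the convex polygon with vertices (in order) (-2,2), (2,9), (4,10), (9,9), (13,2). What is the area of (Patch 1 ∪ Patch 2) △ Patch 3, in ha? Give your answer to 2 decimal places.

|Patch 1 ∪ Patch 2| = 39.5714.
|(Patch 1 ∪ Patch 2) ∩ Patch 3| = 12.4286.
|(Patch 1 ∪ Patch 2) △ Patch 3| = 39.5714 + 80.5 − 24.8571 = 95.21.

95.21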